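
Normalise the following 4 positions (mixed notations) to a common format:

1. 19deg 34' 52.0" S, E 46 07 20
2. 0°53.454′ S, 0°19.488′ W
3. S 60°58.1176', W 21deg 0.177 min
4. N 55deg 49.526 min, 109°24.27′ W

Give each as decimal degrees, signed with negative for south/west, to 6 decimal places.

1. -19.581111, 46.122222
2. -0.890900, -0.324800
3. -60.968627, -21.002950
4. 55.825433, -109.404500

Point 1:
  Lat: 19° + 34/60 + 52/3600 = 19 + 0.566667 + 0.014444 = 19.5811111
  S → negative
  Lon: 46 + 7/60 + 20/3600 = 46.1222222
  E ⇒ keep positive
Point 2:
  Lat: 53.454′ = 0.890900°; total 0.8909000
  S ⇒ negate
  λ: 19.488′ = 0.324800°; total 0.3248000
  W → negative
Point 3:
  Lat: 58.1176′ = 0.968627°; total 60.9686267
  hemisphere S, so the sign is −
  Longitude: 21 + 0.177/60 = 21.0029500
  hemisphere W, so the sign is −
Point 4:
  Lat: 55 + 49.526/60 = 55.8254333
  N ⇒ keep positive
  λ: 109 + 24.27/60 = 109.4045000
  hemisphere W, so the sign is −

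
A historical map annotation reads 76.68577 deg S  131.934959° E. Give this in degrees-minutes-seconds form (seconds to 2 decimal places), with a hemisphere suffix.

φ: 0.685770 × 60 = 41.14620′ → 41′, remainder × 60 = 8.7720″
λ: whole degrees 131; 56.09754′ → 56′ and 5.8524″

76°41′8.77″ S, 131°56′5.85″ E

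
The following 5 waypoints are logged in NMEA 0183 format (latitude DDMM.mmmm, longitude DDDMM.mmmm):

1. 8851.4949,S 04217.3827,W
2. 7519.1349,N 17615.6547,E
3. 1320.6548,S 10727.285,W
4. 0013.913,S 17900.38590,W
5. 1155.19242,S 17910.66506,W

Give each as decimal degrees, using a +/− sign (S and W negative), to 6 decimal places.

Point 1:
  Lat: split at 2 digits → 88° and 51.4949′; 88 + 51.4949/60 = 88.8582483
  S ⇒ negate
  Longitude: split at 3 digits → 042° and 17.3827′; 42 + 17.3827/60 = 42.2897117
  W ⇒ negate
Point 2:
  Latitude: split at 2 digits → 75° and 19.1349′; 75 + 19.1349/60 = 75.3189150
  N → positive
  Longitude: degrees = first 3 digits = 176, minutes = 15.6547; 176 + 15.6547/60 = 176.2609117
  E → positive
Point 3:
  φ: split at 2 digits → 13° and 20.6548′; 13 + 20.6548/60 = 13.3442467
  S ⇒ negate
  Longitude: split at 3 digits → 107° and 27.285′; 107 + 27.285/60 = 107.4547500
  hemisphere W, so the sign is −
Point 4:
  Lat: split at 2 digits → 00° and 13.913′; 0 + 13.913/60 = 0.2318833
  S → negative
  Longitude: split at 3 digits → 179° and 0.3859′; 179 + 0.3859/60 = 179.0064317
  W → negative
Point 5:
  φ: degrees = first 2 digits = 11, minutes = 55.19242; 11 + 55.19242/60 = 11.9198737
  S ⇒ negate
  Longitude: split at 3 digits → 179° and 10.66506′; 179 + 10.66506/60 = 179.1777510
  W ⇒ negate

1. -88.858248, -42.289712
2. 75.318915, 176.260912
3. -13.344247, -107.454750
4. -0.231883, -179.006432
5. -11.919874, -179.177751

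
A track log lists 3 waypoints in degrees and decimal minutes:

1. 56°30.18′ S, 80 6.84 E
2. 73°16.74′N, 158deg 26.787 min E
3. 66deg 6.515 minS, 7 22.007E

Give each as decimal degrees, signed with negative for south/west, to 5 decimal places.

1. -56.50300, 80.11400
2. 73.27900, 158.44645
3. -66.10858, 7.36678

Point 1:
  Lat: 56 + 30.18/60 = 56.503000
  S → negative
  λ: 6.84′ = 0.114000°; total 80.114000
  E ⇒ keep positive
Point 2:
  Latitude: 73 + 16.74/60 = 73.279000
  N ⇒ keep positive
  Lon: 158 + 26.787/60 = 158.446450
  E ⇒ keep positive
Point 3:
  Latitude: 6.515′ = 0.108583°; total 66.108583
  S ⇒ negate
  Lon: 7 + 22.007/60 = 7.366783
  E ⇒ keep positive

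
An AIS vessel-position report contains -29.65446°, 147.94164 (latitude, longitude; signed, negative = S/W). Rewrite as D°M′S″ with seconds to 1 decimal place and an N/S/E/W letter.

Latitude is negative → S; |value| = 29.654460
Lat: whole degrees 29; 39.26760′ → 39′ and 16.056″
Lon: 0.941640 × 60 = 56.49840′ → 56′, remainder × 60 = 29.904″

29°39′16.1″ S, 147°56′29.9″ E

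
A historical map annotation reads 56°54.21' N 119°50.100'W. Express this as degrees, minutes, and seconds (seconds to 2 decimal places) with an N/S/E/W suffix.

56°54′12.60″ N, 119°50′6.00″ W

Latitude: 54.21000′ → 54′ and 0.21000 × 60 = 12.6000″
λ: 50.10000′ → 50′ and 0.10000 × 60 = 6.0000″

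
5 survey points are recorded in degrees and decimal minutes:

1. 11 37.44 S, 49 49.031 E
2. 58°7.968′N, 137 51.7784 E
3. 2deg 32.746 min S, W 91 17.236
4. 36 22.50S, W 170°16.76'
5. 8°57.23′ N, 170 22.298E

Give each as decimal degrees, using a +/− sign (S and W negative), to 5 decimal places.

1. -11.62400, 49.81718
2. 58.13280, 137.86297
3. -2.54577, -91.28727
4. -36.37500, -170.27933
5. 8.95383, 170.37163

Point 1:
  φ: 37.44′ = 0.624000°; total 11.624000
  S ⇒ negate
  Lon: 49 + 49.031/60 = 49.817183
  E ⇒ keep positive
Point 2:
  φ: 58 + 7.968/60 = 58.132800
  N → positive
  Lon: 51.7784′ = 0.862973°; total 137.862973
  E → positive
Point 3:
  Latitude: 32.746′ = 0.545767°; total 2.545767
  S → negative
  λ: 91 + 17.236/60 = 91.287267
  hemisphere W, so the sign is −
Point 4:
  Lat: 22.5′ = 0.375000°; total 36.375000
  hemisphere S, so the sign is −
  λ: 170 + 16.76/60 = 170.279333
  W → negative
Point 5:
  φ: 57.23′ = 0.953833°; total 8.953833
  N → positive
  λ: 170 + 22.298/60 = 170.371633
  E → positive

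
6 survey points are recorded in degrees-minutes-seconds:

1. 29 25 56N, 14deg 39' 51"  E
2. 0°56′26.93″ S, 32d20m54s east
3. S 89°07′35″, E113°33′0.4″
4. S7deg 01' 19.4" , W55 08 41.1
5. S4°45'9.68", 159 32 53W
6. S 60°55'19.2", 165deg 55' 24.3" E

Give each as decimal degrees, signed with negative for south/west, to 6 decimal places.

1. 29.432222, 14.664167
2. -0.940814, 32.348333
3. -89.126389, 113.550111
4. -7.022056, -55.144750
5. -4.752689, -159.548056
6. -60.922000, 165.923417

Point 1:
  φ: 29 + 25/60 + 56/3600 = 29.4322222
  N ⇒ keep positive
  λ: 14 + 39/60 + 51/3600 = 14.6641667
  E ⇒ keep positive
Point 2:
  Latitude: 56′ + 26.93″ = 56.44883′; 0 + 56.44883/60 = 0.9408139
  S → negative
  λ: 32° + 20/60 + 54/3600 = 32 + 0.333333 + 0.015000 = 32.3483333
  E → positive
Point 3:
  Lat: 89 + 7/60 + 35/3600 = 89.1263889
  hemisphere S, so the sign is −
  Lon: 113° + 33/60 + 0.4/3600 = 113 + 0.550000 + 0.000111 = 113.5501111
  E → positive
Point 4:
  Latitude: 7 + 1/60 + 19.4/3600 = 7.0220556
  S → negative
  λ: 55 + 8/60 + 41.1/3600 = 55.1447500
  hemisphere W, so the sign is −
Point 5:
  φ: 4° + 45/60 + 9.68/3600 = 4 + 0.750000 + 0.002689 = 4.7526889
  hemisphere S, so the sign is −
  λ: 159 + 32/60 + 53/3600 = 159.5480556
  hemisphere W, so the sign is −
Point 6:
  Latitude: 60° + 55/60 + 19.2/3600 = 60 + 0.916667 + 0.005333 = 60.9220000
  S → negative
  λ: 165° + 55/60 + 24.3/3600 = 165 + 0.916667 + 0.006750 = 165.9234167
  E ⇒ keep positive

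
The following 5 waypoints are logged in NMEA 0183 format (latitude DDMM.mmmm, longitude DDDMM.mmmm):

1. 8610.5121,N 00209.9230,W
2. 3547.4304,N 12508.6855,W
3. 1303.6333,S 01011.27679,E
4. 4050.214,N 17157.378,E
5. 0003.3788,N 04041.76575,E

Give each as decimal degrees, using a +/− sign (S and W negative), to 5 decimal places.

1. 86.17520, -2.16538
2. 35.79051, -125.14476
3. -13.06056, 10.18795
4. 40.83690, 171.95630
5. 0.05631, 40.69610

Point 1:
  Latitude: split at 2 digits → 86° and 10.5121′; 86 + 10.5121/60 = 86.175202
  N → positive
  Longitude: degrees = first 3 digits = 2, minutes = 9.923; 2 + 9.923/60 = 2.165383
  hemisphere W, so the sign is −
Point 2:
  φ: split at 2 digits → 35° and 47.4304′; 35 + 47.4304/60 = 35.790507
  N → positive
  Longitude: split at 3 digits → 125° and 8.6855′; 125 + 8.6855/60 = 125.144758
  W ⇒ negate
Point 3:
  Lat: degrees = first 2 digits = 13, minutes = 3.6333; 13 + 3.6333/60 = 13.060555
  hemisphere S, so the sign is −
  Lon: split at 3 digits → 010° and 11.27679′; 10 + 11.27679/60 = 10.187947
  E ⇒ keep positive
Point 4:
  Lat: split at 2 digits → 40° and 50.214′; 40 + 50.214/60 = 40.836900
  N → positive
  λ: degrees = first 3 digits = 171, minutes = 57.378; 171 + 57.378/60 = 171.956300
  E → positive
Point 5:
  Lat: split at 2 digits → 00° and 3.3788′; 0 + 3.3788/60 = 0.056313
  N → positive
  Longitude: split at 3 digits → 040° and 41.76575′; 40 + 41.76575/60 = 40.696096
  E → positive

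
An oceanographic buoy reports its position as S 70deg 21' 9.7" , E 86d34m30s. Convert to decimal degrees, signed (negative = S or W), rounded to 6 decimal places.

-70.352694, 86.575000

φ: 70 + 21/60 + 9.7/3600 = 70.3526944
S → negative
λ: 86° + 34/60 + 30/3600 = 86 + 0.566667 + 0.008333 = 86.5750000
E → positive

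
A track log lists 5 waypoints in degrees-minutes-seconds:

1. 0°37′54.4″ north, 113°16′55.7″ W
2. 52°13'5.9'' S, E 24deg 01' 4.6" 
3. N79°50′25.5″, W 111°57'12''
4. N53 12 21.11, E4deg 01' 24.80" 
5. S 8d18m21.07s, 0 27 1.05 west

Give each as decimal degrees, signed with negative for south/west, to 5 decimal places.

Point 1:
  Lat: 37′ + 54.4″ = 37.90667′; 0 + 37.90667/60 = 0.631778
  N → positive
  λ: 113° + 16/60 + 55.7/3600 = 113 + 0.266667 + 0.015472 = 113.282139
  W ⇒ negate
Point 2:
  Lat: 52° + 13/60 + 5.9/3600 = 52 + 0.216667 + 0.001639 = 52.218306
  hemisphere S, so the sign is −
  Longitude: 24° + 1/60 + 4.6/3600 = 24 + 0.016667 + 0.001278 = 24.017944
  E ⇒ keep positive
Point 3:
  Latitude: 50′ + 25.5″ = 50.42500′; 79 + 50.42500/60 = 79.840417
  N → positive
  Longitude: 57′ + 12″ = 57.20000′; 111 + 57.20000/60 = 111.953333
  W → negative
Point 4:
  Latitude: 12′ + 21.11″ = 12.35183′; 53 + 12.35183/60 = 53.205864
  N → positive
  Longitude: 1′ + 24.8″ = 1.41333′; 4 + 1.41333/60 = 4.023556
  E → positive
Point 5:
  Lat: 18′ + 21.07″ = 18.35117′; 8 + 18.35117/60 = 8.305853
  S → negative
  Longitude: 0 + 27/60 + 1.05/3600 = 0.450292
  hemisphere W, so the sign is −

1. 0.63178, -113.28214
2. -52.21831, 24.01794
3. 79.84042, -111.95333
4. 53.20586, 4.02356
5. -8.30585, -0.45029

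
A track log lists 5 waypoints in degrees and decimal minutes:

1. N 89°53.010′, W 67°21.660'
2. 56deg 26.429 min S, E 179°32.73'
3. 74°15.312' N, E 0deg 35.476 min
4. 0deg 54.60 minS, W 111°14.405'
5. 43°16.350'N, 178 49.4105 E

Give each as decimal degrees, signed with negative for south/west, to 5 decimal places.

Point 1:
  φ: 53.01′ = 0.883500°; total 89.883500
  N → positive
  Lon: 21.66′ = 0.361000°; total 67.361000
  hemisphere W, so the sign is −
Point 2:
  φ: 26.429′ = 0.440483°; total 56.440483
  S ⇒ negate
  λ: 179 + 32.73/60 = 179.545500
  E → positive
Point 3:
  Latitude: 15.312′ = 0.255200°; total 74.255200
  N ⇒ keep positive
  Lon: 35.476′ = 0.591267°; total 0.591267
  E → positive
Point 4:
  Latitude: 0 + 54.6/60 = 0.910000
  S ⇒ negate
  λ: 14.405′ = 0.240083°; total 111.240083
  W → negative
Point 5:
  φ: 16.35′ = 0.272500°; total 43.272500
  N → positive
  Longitude: 178 + 49.4105/60 = 178.823508
  E ⇒ keep positive

1. 89.88350, -67.36100
2. -56.44048, 179.54550
3. 74.25520, 0.59127
4. -0.91000, -111.24008
5. 43.27250, 178.82351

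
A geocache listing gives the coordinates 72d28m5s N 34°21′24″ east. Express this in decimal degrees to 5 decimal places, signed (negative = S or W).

72.46806, 34.35667

Lat: 28′ + 5″ = 28.08333′; 72 + 28.08333/60 = 72.468056
N → positive
λ: 34 + 21/60 + 24/3600 = 34.356667
E → positive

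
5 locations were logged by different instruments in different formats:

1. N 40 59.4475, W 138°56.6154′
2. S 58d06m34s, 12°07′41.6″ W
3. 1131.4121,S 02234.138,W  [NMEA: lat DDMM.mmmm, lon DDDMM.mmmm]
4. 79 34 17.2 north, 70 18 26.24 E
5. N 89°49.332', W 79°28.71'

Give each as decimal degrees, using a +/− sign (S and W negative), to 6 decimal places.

1. 40.990792, -138.943590
2. -58.109444, -12.128222
3. -11.523535, -22.568967
4. 79.571444, 70.307289
5. 89.822200, -79.478500

Point 1:
  Lat: 40 + 59.4475/60 = 40.9907917
  N ⇒ keep positive
  Longitude: 56.6154′ = 0.943590°; total 138.9435900
  W ⇒ negate
Point 2:
  φ: 58 + 6/60 + 34/3600 = 58.1094444
  S → negative
  Lon: 12° + 7/60 + 41.6/3600 = 12 + 0.116667 + 0.011556 = 12.1282222
  hemisphere W, so the sign is −
Point 3:
  Latitude: split at 2 digits → 11° and 31.4121′; 11 + 31.4121/60 = 11.5235350
  S ⇒ negate
  λ: split at 3 digits → 022° and 34.138′; 22 + 34.138/60 = 22.5689667
  W ⇒ negate
Point 4:
  Latitude: 79 + 34/60 + 17.2/3600 = 79.5714444
  N ⇒ keep positive
  λ: 70° + 18/60 + 26.24/3600 = 70 + 0.300000 + 0.007289 = 70.3072889
  E ⇒ keep positive
Point 5:
  φ: 89 + 49.332/60 = 89.8222000
  N → positive
  λ: 79 + 28.71/60 = 79.4785000
  W ⇒ negate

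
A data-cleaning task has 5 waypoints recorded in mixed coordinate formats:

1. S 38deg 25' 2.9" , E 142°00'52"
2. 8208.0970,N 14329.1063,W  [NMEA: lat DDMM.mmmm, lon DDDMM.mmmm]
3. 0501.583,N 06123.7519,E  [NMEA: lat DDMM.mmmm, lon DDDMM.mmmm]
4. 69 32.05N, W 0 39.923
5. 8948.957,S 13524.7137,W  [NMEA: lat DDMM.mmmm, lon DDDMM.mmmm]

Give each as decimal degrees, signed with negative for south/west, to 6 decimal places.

Point 1:
  Lat: 38° + 25/60 + 2.9/3600 = 38 + 0.416667 + 0.000806 = 38.4174722
  hemisphere S, so the sign is −
  Lon: 142° + 0/60 + 52/3600 = 142 + 0.000000 + 0.014444 = 142.0144444
  E → positive
Point 2:
  Latitude: degrees = first 2 digits = 82, minutes = 8.097; 82 + 8.097/60 = 82.1349500
  N ⇒ keep positive
  Lon: split at 3 digits → 143° and 29.1063′; 143 + 29.1063/60 = 143.4851050
  W → negative
Point 3:
  φ: split at 2 digits → 05° and 1.583′; 5 + 1.583/60 = 5.0263833
  N ⇒ keep positive
  λ: split at 3 digits → 061° and 23.7519′; 61 + 23.7519/60 = 61.3958650
  E ⇒ keep positive
Point 4:
  Latitude: 69 + 32.05/60 = 69.5341667
  N ⇒ keep positive
  λ: 39.923′ = 0.665383°; total 0.6653833
  W → negative
Point 5:
  φ: degrees = first 2 digits = 89, minutes = 48.957; 89 + 48.957/60 = 89.8159500
  S ⇒ negate
  Longitude: degrees = first 3 digits = 135, minutes = 24.7137; 135 + 24.7137/60 = 135.4118950
  hemisphere W, so the sign is −

1. -38.417472, 142.014444
2. 82.134950, -143.485105
3. 5.026383, 61.395865
4. 69.534167, -0.665383
5. -89.815950, -135.411895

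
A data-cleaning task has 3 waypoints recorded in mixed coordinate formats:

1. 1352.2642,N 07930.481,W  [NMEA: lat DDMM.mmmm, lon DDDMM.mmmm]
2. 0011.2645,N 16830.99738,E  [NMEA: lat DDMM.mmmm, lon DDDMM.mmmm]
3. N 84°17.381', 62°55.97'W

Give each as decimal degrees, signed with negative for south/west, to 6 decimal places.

Point 1:
  Latitude: split at 2 digits → 13° and 52.2642′; 13 + 52.2642/60 = 13.8710700
  N → positive
  Lon: degrees = first 3 digits = 79, minutes = 30.481; 79 + 30.481/60 = 79.5080167
  W ⇒ negate
Point 2:
  Lat: split at 2 digits → 00° and 11.2645′; 0 + 11.2645/60 = 0.1877417
  N ⇒ keep positive
  λ: degrees = first 3 digits = 168, minutes = 30.99738; 168 + 30.99738/60 = 168.5166230
  E ⇒ keep positive
Point 3:
  φ: 17.381′ = 0.289683°; total 84.2896833
  N ⇒ keep positive
  Lon: 55.97′ = 0.932833°; total 62.9328333
  W ⇒ negate

1. 13.871070, -79.508017
2. 0.187742, 168.516623
3. 84.289683, -62.932833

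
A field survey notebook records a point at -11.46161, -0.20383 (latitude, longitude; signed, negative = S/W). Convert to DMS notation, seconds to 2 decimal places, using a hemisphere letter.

11°27′41.80″ S, 0°12′13.79″ W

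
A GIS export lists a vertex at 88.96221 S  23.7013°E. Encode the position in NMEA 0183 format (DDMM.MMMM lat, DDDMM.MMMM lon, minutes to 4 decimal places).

8857.7326,S / 02342.0780,E

Latitude: fractional part 0.962210 → 57.732600 minutes
λ: fractional part 0.701300 → 42.078000 minutes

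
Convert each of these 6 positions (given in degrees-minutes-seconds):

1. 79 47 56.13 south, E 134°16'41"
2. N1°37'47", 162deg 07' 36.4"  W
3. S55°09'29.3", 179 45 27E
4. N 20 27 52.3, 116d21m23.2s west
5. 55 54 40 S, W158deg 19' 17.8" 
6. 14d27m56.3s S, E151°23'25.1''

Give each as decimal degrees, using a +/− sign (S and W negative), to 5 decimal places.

Point 1:
  Latitude: 79° + 47/60 + 56.13/3600 = 79 + 0.783333 + 0.015592 = 79.798925
  S → negative
  λ: 16′ + 41″ = 16.68333′; 134 + 16.68333/60 = 134.278056
  E → positive
Point 2:
  Lat: 1° + 37/60 + 47/3600 = 1 + 0.616667 + 0.013056 = 1.629722
  N ⇒ keep positive
  Lon: 7′ + 36.4″ = 7.60667′; 162 + 7.60667/60 = 162.126778
  hemisphere W, so the sign is −
Point 3:
  Latitude: 55 + 9/60 + 29.3/3600 = 55.158139
  hemisphere S, so the sign is −
  Lon: 45′ + 27″ = 45.45000′; 179 + 45.45000/60 = 179.757500
  E ⇒ keep positive
Point 4:
  Latitude: 20 + 27/60 + 52.3/3600 = 20.464528
  N ⇒ keep positive
  Lon: 116 + 21/60 + 23.2/3600 = 116.356444
  W ⇒ negate
Point 5:
  Latitude: 55 + 54/60 + 40/3600 = 55.911111
  S → negative
  λ: 19′ + 17.8″ = 19.29667′; 158 + 19.29667/60 = 158.321611
  hemisphere W, so the sign is −
Point 6:
  Latitude: 14° + 27/60 + 56.3/3600 = 14 + 0.450000 + 0.015639 = 14.465639
  S ⇒ negate
  Longitude: 151 + 23/60 + 25.1/3600 = 151.390306
  E ⇒ keep positive

1. -79.79893, 134.27806
2. 1.62972, -162.12678
3. -55.15814, 179.75750
4. 20.46453, -116.35644
5. -55.91111, -158.32161
6. -14.46564, 151.39031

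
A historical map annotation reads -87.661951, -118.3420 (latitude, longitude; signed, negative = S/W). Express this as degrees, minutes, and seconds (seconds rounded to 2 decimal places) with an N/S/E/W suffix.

Latitude is negative → S; |value| = 87.661951
Lat: 0.661951° → 39.71706′; 0.71706 × 60 = 43.0236″
Longitude is negative → W; |value| = 118.342000
λ: whole degrees 118; 20.52000′ → 20′ and 31.2000″

87°39′43.02″ S, 118°20′31.20″ W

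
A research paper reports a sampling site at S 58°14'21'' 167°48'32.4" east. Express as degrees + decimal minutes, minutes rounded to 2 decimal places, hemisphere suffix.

φ: seconds/60 = 0.35000; minutes = 14 + 0.35000 = 14.3500
Lon: seconds/60 = 0.54000; minutes = 48 + 0.54000 = 48.5400

58° 14.35′ S, 167° 48.54′ E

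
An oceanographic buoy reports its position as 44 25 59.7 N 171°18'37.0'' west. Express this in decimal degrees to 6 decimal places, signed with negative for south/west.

44.433250, -171.310278

Latitude: 44 + 25/60 + 59.7/3600 = 44.4332500
N → positive
λ: 18′ + 37″ = 18.61667′; 171 + 18.61667/60 = 171.3102778
W → negative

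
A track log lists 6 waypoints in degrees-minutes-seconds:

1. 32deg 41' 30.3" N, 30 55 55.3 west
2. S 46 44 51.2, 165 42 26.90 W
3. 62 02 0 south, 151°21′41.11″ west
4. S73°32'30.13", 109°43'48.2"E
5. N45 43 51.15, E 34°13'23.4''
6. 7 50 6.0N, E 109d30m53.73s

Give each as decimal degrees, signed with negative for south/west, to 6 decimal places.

1. 32.691750, -30.932028
2. -46.747556, -165.707472
3. -62.033333, -151.361419
4. -73.541703, 109.730056
5. 45.730875, 34.223167
6. 7.835000, 109.514925

Point 1:
  Latitude: 41′ + 30.3″ = 41.50500′; 32 + 41.50500/60 = 32.6917500
  N → positive
  Longitude: 55′ + 55.3″ = 55.92167′; 30 + 55.92167/60 = 30.9320278
  W ⇒ negate
Point 2:
  φ: 44′ + 51.2″ = 44.85333′; 46 + 44.85333/60 = 46.7475556
  S → negative
  λ: 165 + 42/60 + 26.9/3600 = 165.7074722
  W → negative
Point 3:
  φ: 2′ + 0″ = 2.00000′; 62 + 2.00000/60 = 62.0333333
  S ⇒ negate
  Longitude: 151° + 21/60 + 41.11/3600 = 151 + 0.350000 + 0.011419 = 151.3614194
  hemisphere W, so the sign is −
Point 4:
  Latitude: 73° + 32/60 + 30.13/3600 = 73 + 0.533333 + 0.008369 = 73.5417028
  hemisphere S, so the sign is −
  Longitude: 109 + 43/60 + 48.2/3600 = 109.7300556
  E → positive
Point 5:
  Latitude: 43′ + 51.15″ = 43.85250′; 45 + 43.85250/60 = 45.7308750
  N ⇒ keep positive
  Longitude: 34 + 13/60 + 23.4/3600 = 34.2231667
  E → positive
Point 6:
  Latitude: 50′ + 6″ = 50.10000′; 7 + 50.10000/60 = 7.8350000
  N → positive
  λ: 30′ + 53.73″ = 30.89550′; 109 + 30.89550/60 = 109.5149250
  E → positive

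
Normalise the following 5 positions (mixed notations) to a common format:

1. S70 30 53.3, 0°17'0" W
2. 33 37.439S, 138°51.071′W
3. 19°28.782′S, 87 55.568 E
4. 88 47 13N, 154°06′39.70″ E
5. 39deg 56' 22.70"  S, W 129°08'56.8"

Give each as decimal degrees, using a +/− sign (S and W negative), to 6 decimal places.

1. -70.514806, -0.283333
2. -33.623983, -138.851183
3. -19.479700, 87.926133
4. 88.786944, 154.111028
5. -39.939639, -129.149111

Point 1:
  Lat: 70° + 30/60 + 53.3/3600 = 70 + 0.500000 + 0.014806 = 70.5148056
  S ⇒ negate
  Longitude: 0° + 17/60 + 0/3600 = 0 + 0.283333 + 0.000000 = 0.2833333
  W ⇒ negate
Point 2:
  Lat: 33 + 37.439/60 = 33.6239833
  hemisphere S, so the sign is −
  Longitude: 138 + 51.071/60 = 138.8511833
  hemisphere W, so the sign is −
Point 3:
  Latitude: 28.782′ = 0.479700°; total 19.4797000
  hemisphere S, so the sign is −
  Lon: 87 + 55.568/60 = 87.9261333
  E → positive
Point 4:
  Latitude: 88° + 47/60 + 13/3600 = 88 + 0.783333 + 0.003611 = 88.7869444
  N ⇒ keep positive
  λ: 154 + 6/60 + 39.7/3600 = 154.1110278
  E → positive
Point 5:
  φ: 39° + 56/60 + 22.7/3600 = 39 + 0.933333 + 0.006306 = 39.9396389
  S → negative
  Lon: 129 + 8/60 + 56.8/3600 = 129.1491111
  W → negative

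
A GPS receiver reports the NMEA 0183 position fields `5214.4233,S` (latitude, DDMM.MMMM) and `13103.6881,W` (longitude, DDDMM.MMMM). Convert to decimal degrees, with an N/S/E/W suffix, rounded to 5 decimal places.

52.24039° S, 131.06147° W

Latitude: degrees = first 2 digits = 52, minutes = 14.4233; 52 + 14.4233/60 = 52.240388
λ: degrees = first 3 digits = 131, minutes = 3.6881; 131 + 3.6881/60 = 131.061468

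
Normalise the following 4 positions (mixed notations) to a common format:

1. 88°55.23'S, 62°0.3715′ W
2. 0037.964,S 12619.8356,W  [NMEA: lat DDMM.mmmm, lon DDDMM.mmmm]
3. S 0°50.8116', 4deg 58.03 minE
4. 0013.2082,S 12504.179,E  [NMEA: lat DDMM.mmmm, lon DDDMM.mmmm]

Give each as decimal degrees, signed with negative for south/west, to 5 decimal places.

1. -88.92050, -62.00619
2. -0.63273, -126.33059
3. -0.84686, 4.96717
4. -0.22014, 125.06965

Point 1:
  Latitude: 88 + 55.23/60 = 88.920500
  S ⇒ negate
  Lon: 0.3715′ = 0.006192°; total 62.006192
  hemisphere W, so the sign is −
Point 2:
  φ: split at 2 digits → 00° and 37.964′; 0 + 37.964/60 = 0.632733
  hemisphere S, so the sign is −
  Lon: split at 3 digits → 126° and 19.8356′; 126 + 19.8356/60 = 126.330593
  W → negative
Point 3:
  Lat: 0 + 50.8116/60 = 0.846860
  S ⇒ negate
  Longitude: 4 + 58.03/60 = 4.967167
  E → positive
Point 4:
  Lat: split at 2 digits → 00° and 13.2082′; 0 + 13.2082/60 = 0.220137
  hemisphere S, so the sign is −
  Lon: split at 3 digits → 125° and 4.179′; 125 + 4.179/60 = 125.069650
  E → positive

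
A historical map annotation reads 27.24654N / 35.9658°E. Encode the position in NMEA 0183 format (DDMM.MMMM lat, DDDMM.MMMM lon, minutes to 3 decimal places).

2714.792,N / 03557.948,E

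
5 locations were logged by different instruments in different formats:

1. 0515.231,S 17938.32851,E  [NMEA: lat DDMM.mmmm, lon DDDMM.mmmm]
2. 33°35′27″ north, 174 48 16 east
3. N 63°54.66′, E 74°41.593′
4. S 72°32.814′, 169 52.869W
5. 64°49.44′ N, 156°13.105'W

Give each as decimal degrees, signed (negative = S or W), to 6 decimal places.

Point 1:
  φ: split at 2 digits → 05° and 15.231′; 5 + 15.231/60 = 5.2538500
  hemisphere S, so the sign is −
  Longitude: split at 3 digits → 179° and 38.32851′; 179 + 38.32851/60 = 179.6388085
  E ⇒ keep positive
Point 2:
  Latitude: 33° + 35/60 + 27/3600 = 33 + 0.583333 + 0.007500 = 33.5908333
  N → positive
  Longitude: 48′ + 16″ = 48.26667′; 174 + 48.26667/60 = 174.8044444
  E ⇒ keep positive
Point 3:
  Lat: 54.66′ = 0.911000°; total 63.9110000
  N ⇒ keep positive
  Longitude: 41.593′ = 0.693217°; total 74.6932167
  E ⇒ keep positive
Point 4:
  Latitude: 72 + 32.814/60 = 72.5469000
  hemisphere S, so the sign is −
  λ: 169 + 52.869/60 = 169.8811500
  W → negative
Point 5:
  Latitude: 49.44′ = 0.824000°; total 64.8240000
  N ⇒ keep positive
  λ: 156 + 13.105/60 = 156.2184167
  W ⇒ negate

1. -5.253850, 179.638809
2. 33.590833, 174.804444
3. 63.911000, 74.693217
4. -72.546900, -169.881150
5. 64.824000, -156.218417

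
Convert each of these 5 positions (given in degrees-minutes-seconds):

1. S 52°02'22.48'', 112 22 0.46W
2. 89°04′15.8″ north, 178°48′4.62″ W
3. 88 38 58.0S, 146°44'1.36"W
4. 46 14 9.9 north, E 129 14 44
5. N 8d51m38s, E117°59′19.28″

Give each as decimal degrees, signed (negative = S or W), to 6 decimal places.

Point 1:
  Latitude: 52° + 2/60 + 22.48/3600 = 52 + 0.033333 + 0.006244 = 52.0395778
  S → negative
  Lon: 112 + 22/60 + 0.46/3600 = 112.3667944
  W → negative
Point 2:
  Latitude: 89 + 4/60 + 15.8/3600 = 89.0710556
  N → positive
  λ: 178° + 48/60 + 4.62/3600 = 178 + 0.800000 + 0.001283 = 178.8012833
  W ⇒ negate
Point 3:
  Latitude: 88° + 38/60 + 58/3600 = 88 + 0.633333 + 0.016111 = 88.6494444
  S ⇒ negate
  λ: 44′ + 1.36″ = 44.02267′; 146 + 44.02267/60 = 146.7337111
  W ⇒ negate
Point 4:
  Latitude: 46 + 14/60 + 9.9/3600 = 46.2360833
  N ⇒ keep positive
  λ: 129° + 14/60 + 44/3600 = 129 + 0.233333 + 0.012222 = 129.2455556
  E ⇒ keep positive
Point 5:
  Lat: 51′ + 38″ = 51.63333′; 8 + 51.63333/60 = 8.8605556
  N ⇒ keep positive
  Longitude: 59′ + 19.28″ = 59.32133′; 117 + 59.32133/60 = 117.9886889
  E → positive

1. -52.039578, -112.366794
2. 89.071056, -178.801283
3. -88.649444, -146.733711
4. 46.236083, 129.245556
5. 8.860556, 117.988689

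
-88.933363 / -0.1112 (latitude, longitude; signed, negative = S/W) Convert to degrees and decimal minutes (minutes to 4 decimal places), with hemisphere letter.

Latitude is negative → S; |value| = 88.933363
Lat: fractional part 0.933363 → 56.001780 minutes
Longitude is negative → W; |value| = 0.111200
Lon: 0° + 0.111200 × 60 = 0° 6.672000′

88° 56.0018′ S, 0° 6.6720′ W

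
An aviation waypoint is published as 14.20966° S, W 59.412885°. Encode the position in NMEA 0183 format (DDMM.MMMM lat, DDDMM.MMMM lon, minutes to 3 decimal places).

φ: fractional part 0.209660 → 12.57960 minutes
Longitude: 59° + 0.412885 × 60 = 59° 24.77310′

1412.580,S / 05924.773,W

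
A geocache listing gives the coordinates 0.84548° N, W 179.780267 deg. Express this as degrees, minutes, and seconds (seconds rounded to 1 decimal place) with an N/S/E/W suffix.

Latitude: whole degrees 0; 50.72880′ → 50′ and 43.728″
Lon: 0.780267° → 46.81602′; 0.81602 × 60 = 48.961″

0°50′43.7″ N, 179°46′49.0″ W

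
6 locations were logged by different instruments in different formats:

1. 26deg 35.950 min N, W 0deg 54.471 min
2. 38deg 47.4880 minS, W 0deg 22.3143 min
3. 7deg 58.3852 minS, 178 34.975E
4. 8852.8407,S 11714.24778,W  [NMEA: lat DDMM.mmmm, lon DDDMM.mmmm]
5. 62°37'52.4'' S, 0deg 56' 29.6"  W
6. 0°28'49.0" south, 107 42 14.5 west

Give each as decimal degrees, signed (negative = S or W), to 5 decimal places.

1. 26.59917, -0.90785
2. -38.79147, -0.37191
3. -7.97309, 178.58292
4. -88.88068, -117.23746
5. -62.63122, -0.94156
6. -0.48028, -107.70403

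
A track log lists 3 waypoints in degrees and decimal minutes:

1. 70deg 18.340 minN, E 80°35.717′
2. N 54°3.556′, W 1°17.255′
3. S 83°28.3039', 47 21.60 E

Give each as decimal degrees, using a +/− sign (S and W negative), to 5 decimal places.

Point 1:
  Lat: 18.34′ = 0.305667°; total 70.305667
  N ⇒ keep positive
  Longitude: 35.717′ = 0.595283°; total 80.595283
  E → positive
Point 2:
  Lat: 3.556′ = 0.059267°; total 54.059267
  N ⇒ keep positive
  Longitude: 1 + 17.255/60 = 1.287583
  W ⇒ negate
Point 3:
  Latitude: 83 + 28.3039/60 = 83.471732
  S → negative
  Lon: 47 + 21.6/60 = 47.360000
  E ⇒ keep positive

1. 70.30567, 80.59528
2. 54.05927, -1.28758
3. -83.47173, 47.36000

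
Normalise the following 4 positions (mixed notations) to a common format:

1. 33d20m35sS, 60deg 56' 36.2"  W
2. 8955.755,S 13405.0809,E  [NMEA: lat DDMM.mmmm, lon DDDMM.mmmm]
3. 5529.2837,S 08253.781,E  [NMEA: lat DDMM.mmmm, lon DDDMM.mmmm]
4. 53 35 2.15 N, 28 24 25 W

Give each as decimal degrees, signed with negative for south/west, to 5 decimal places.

Point 1:
  Lat: 33° + 20/60 + 35/3600 = 33 + 0.333333 + 0.009722 = 33.343056
  hemisphere S, so the sign is −
  Longitude: 60° + 56/60 + 36.2/3600 = 60 + 0.933333 + 0.010056 = 60.943389
  W ⇒ negate
Point 2:
  Latitude: split at 2 digits → 89° and 55.755′; 89 + 55.755/60 = 89.929250
  S → negative
  Lon: split at 3 digits → 134° and 5.0809′; 134 + 5.0809/60 = 134.084682
  E → positive
Point 3:
  φ: degrees = first 2 digits = 55, minutes = 29.2837; 55 + 29.2837/60 = 55.488062
  hemisphere S, so the sign is −
  Longitude: split at 3 digits → 082° and 53.781′; 82 + 53.781/60 = 82.896350
  E ⇒ keep positive
Point 4:
  Lat: 53° + 35/60 + 2.15/3600 = 53 + 0.583333 + 0.000597 = 53.583931
  N ⇒ keep positive
  Lon: 28 + 24/60 + 25/3600 = 28.406944
  W → negative

1. -33.34306, -60.94339
2. -89.92925, 134.08468
3. -55.48806, 82.89635
4. 53.58393, -28.40694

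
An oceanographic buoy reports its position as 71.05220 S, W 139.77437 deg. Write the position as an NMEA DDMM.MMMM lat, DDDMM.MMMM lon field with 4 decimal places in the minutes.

7103.1320,S / 13946.4622,W

Latitude: minutes = (71.052200 − 71) × 60 = 3.132000
Lon: minutes = (139.774370 − 139) × 60 = 46.462200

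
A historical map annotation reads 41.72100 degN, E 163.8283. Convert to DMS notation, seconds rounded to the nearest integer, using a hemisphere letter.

41°43′16″ N, 163°49′42″ E

Latitude: whole degrees 41; 43.26000′ → 43′ and 15.60″
Longitude: 0.828300° → 49.69800′; 0.69800 × 60 = 41.88″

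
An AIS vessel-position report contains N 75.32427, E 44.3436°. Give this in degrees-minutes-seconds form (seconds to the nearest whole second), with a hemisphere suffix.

75°19′27″ N, 44°20′37″ E

Lat: 0.324270 × 60 = 19.45620′ → 19′, remainder × 60 = 27.37″
Lon: 0.343600 × 60 = 20.61600′ → 20′, remainder × 60 = 36.96″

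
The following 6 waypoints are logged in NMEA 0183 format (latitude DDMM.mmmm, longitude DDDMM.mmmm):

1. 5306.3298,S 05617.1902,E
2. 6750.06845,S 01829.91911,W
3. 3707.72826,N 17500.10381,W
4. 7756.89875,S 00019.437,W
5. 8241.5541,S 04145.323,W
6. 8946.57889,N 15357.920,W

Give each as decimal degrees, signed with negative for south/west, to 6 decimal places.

1. -53.105497, 56.286503
2. -67.834474, -18.498652
3. 37.128804, -175.001730
4. -77.948313, -0.323950
5. -82.692568, -41.755383
6. 89.776315, -153.965333

Point 1:
  φ: split at 2 digits → 53° and 6.3298′; 53 + 6.3298/60 = 53.1054967
  hemisphere S, so the sign is −
  Longitude: degrees = first 3 digits = 56, minutes = 17.1902; 56 + 17.1902/60 = 56.2865033
  E ⇒ keep positive
Point 2:
  Lat: split at 2 digits → 67° and 50.06845′; 67 + 50.06845/60 = 67.8344742
  S ⇒ negate
  Longitude: degrees = first 3 digits = 18, minutes = 29.91911; 18 + 29.91911/60 = 18.4986518
  W → negative
Point 3:
  Latitude: degrees = first 2 digits = 37, minutes = 7.72826; 37 + 7.72826/60 = 37.1288043
  N ⇒ keep positive
  Lon: split at 3 digits → 175° and 0.10381′; 175 + 0.10381/60 = 175.0017302
  W → negative
Point 4:
  φ: degrees = first 2 digits = 77, minutes = 56.89875; 77 + 56.89875/60 = 77.9483125
  S ⇒ negate
  λ: degrees = first 3 digits = 0, minutes = 19.437; 0 + 19.437/60 = 0.3239500
  W ⇒ negate
Point 5:
  Lat: degrees = first 2 digits = 82, minutes = 41.5541; 82 + 41.5541/60 = 82.6925683
  S → negative
  λ: split at 3 digits → 041° and 45.323′; 41 + 45.323/60 = 41.7553833
  hemisphere W, so the sign is −
Point 6:
  Latitude: degrees = first 2 digits = 89, minutes = 46.57889; 89 + 46.57889/60 = 89.7763148
  N ⇒ keep positive
  Longitude: split at 3 digits → 153° and 57.92′; 153 + 57.92/60 = 153.9653333
  W ⇒ negate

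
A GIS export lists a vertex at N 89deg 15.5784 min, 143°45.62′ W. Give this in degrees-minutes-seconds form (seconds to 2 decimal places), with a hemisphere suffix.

89°15′34.70″ N, 143°45′37.20″ W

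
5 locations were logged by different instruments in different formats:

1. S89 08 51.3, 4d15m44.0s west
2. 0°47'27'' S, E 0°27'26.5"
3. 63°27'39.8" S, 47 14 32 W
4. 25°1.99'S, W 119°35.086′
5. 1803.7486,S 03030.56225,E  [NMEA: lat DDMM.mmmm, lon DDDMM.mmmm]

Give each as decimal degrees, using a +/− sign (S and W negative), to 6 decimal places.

Point 1:
  Lat: 8′ + 51.3″ = 8.85500′; 89 + 8.85500/60 = 89.1475833
  hemisphere S, so the sign is −
  λ: 4 + 15/60 + 44/3600 = 4.2622222
  hemisphere W, so the sign is −
Point 2:
  φ: 0 + 47/60 + 27/3600 = 0.7908333
  hemisphere S, so the sign is −
  Longitude: 0° + 27/60 + 26.5/3600 = 0 + 0.450000 + 0.007361 = 0.4573611
  E → positive
Point 3:
  Latitude: 27′ + 39.8″ = 27.66333′; 63 + 27.66333/60 = 63.4610556
  S ⇒ negate
  Longitude: 47° + 14/60 + 32/3600 = 47 + 0.233333 + 0.008889 = 47.2422222
  W → negative
Point 4:
  φ: 1.99′ = 0.033167°; total 25.0331667
  hemisphere S, so the sign is −
  λ: 35.086′ = 0.584767°; total 119.5847667
  W → negative
Point 5:
  Latitude: split at 2 digits → 18° and 3.7486′; 18 + 3.7486/60 = 18.0624767
  S → negative
  Lon: split at 3 digits → 030° and 30.56225′; 30 + 30.56225/60 = 30.5093708
  E → positive

1. -89.147583, -4.262222
2. -0.790833, 0.457361
3. -63.461056, -47.242222
4. -25.033167, -119.584767
5. -18.062477, 30.509371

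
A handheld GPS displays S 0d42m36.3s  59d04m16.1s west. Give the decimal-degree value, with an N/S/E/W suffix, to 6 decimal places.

0.710083° S, 59.071139° W

Latitude: 0° + 42/60 + 36.3/3600 = 0 + 0.700000 + 0.010083 = 0.7100833
Longitude: 59 + 4/60 + 16.1/3600 = 59.0711389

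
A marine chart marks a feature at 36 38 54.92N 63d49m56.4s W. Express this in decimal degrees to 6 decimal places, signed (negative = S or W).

Lat: 36 + 38/60 + 54.92/3600 = 36.6485889
N ⇒ keep positive
Lon: 63° + 49/60 + 56.4/3600 = 63 + 0.816667 + 0.015667 = 63.8323333
hemisphere W, so the sign is −

36.648589, -63.832333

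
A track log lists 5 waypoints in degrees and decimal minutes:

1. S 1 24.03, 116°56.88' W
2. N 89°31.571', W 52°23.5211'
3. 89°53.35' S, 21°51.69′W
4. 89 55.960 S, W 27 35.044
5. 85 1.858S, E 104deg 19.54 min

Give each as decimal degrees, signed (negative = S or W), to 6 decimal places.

Point 1:
  Latitude: 1 + 24.03/60 = 1.4005000
  hemisphere S, so the sign is −
  Longitude: 116 + 56.88/60 = 116.9480000
  hemisphere W, so the sign is −
Point 2:
  φ: 89 + 31.571/60 = 89.5261833
  N ⇒ keep positive
  Lon: 23.5211′ = 0.392018°; total 52.3920183
  W → negative
Point 3:
  Lat: 89 + 53.35/60 = 89.8891667
  hemisphere S, so the sign is −
  λ: 51.69′ = 0.861500°; total 21.8615000
  W ⇒ negate
Point 4:
  Lat: 89 + 55.96/60 = 89.9326667
  hemisphere S, so the sign is −
  λ: 27 + 35.044/60 = 27.5840667
  hemisphere W, so the sign is −
Point 5:
  Latitude: 85 + 1.858/60 = 85.0309667
  hemisphere S, so the sign is −
  Lon: 19.54′ = 0.325667°; total 104.3256667
  E ⇒ keep positive

1. -1.400500, -116.948000
2. 89.526183, -52.392018
3. -89.889167, -21.861500
4. -89.932667, -27.584067
5. -85.030967, 104.325667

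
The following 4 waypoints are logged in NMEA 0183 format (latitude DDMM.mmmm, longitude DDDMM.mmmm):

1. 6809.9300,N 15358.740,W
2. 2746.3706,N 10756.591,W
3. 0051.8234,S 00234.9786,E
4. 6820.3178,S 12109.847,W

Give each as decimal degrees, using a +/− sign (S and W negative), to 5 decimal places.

1. 68.16550, -153.97900
2. 27.77284, -107.94318
3. -0.86372, 2.58298
4. -68.33863, -121.16412

Point 1:
  φ: split at 2 digits → 68° and 9.93′; 68 + 9.93/60 = 68.165500
  N → positive
  λ: split at 3 digits → 153° and 58.74′; 153 + 58.74/60 = 153.979000
  hemisphere W, so the sign is −
Point 2:
  Lat: degrees = first 2 digits = 27, minutes = 46.3706; 27 + 46.3706/60 = 27.772843
  N → positive
  λ: degrees = first 3 digits = 107, minutes = 56.591; 107 + 56.591/60 = 107.943183
  W ⇒ negate
Point 3:
  Lat: degrees = first 2 digits = 0, minutes = 51.8234; 0 + 51.8234/60 = 0.863723
  hemisphere S, so the sign is −
  λ: degrees = first 3 digits = 2, minutes = 34.9786; 2 + 34.9786/60 = 2.582977
  E → positive
Point 4:
  φ: degrees = first 2 digits = 68, minutes = 20.3178; 68 + 20.3178/60 = 68.338630
  S ⇒ negate
  λ: degrees = first 3 digits = 121, minutes = 9.847; 121 + 9.847/60 = 121.164117
  W ⇒ negate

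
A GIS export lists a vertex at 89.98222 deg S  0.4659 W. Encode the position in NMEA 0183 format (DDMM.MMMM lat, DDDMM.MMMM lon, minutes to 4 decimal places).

Latitude: fractional part 0.982220 → 58.933200 minutes
Longitude: fractional part 0.465900 → 27.954000 minutes

8958.9332,S / 00027.9540,W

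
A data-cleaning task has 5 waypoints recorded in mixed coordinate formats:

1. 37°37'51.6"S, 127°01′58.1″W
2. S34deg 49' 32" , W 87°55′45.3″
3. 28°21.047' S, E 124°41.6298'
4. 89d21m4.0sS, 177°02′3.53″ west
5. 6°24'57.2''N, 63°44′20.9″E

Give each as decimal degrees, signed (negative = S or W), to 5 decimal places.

Point 1:
  φ: 37′ + 51.6″ = 37.86000′; 37 + 37.86000/60 = 37.631000
  S → negative
  λ: 127 + 1/60 + 58.1/3600 = 127.032806
  W ⇒ negate
Point 2:
  φ: 49′ + 32″ = 49.53333′; 34 + 49.53333/60 = 34.825556
  S → negative
  Longitude: 87° + 55/60 + 45.3/3600 = 87 + 0.916667 + 0.012583 = 87.929250
  W → negative
Point 3:
  Lat: 21.047′ = 0.350783°; total 28.350783
  hemisphere S, so the sign is −
  Longitude: 41.6298′ = 0.693830°; total 124.693830
  E → positive
Point 4:
  φ: 89 + 21/60 + 4/3600 = 89.351111
  S → negative
  Lon: 177° + 2/60 + 3.53/3600 = 177 + 0.033333 + 0.000981 = 177.034314
  W → negative
Point 5:
  φ: 24′ + 57.2″ = 24.95333′; 6 + 24.95333/60 = 6.415889
  N → positive
  Lon: 63° + 44/60 + 20.9/3600 = 63 + 0.733333 + 0.005806 = 63.739139
  E ⇒ keep positive

1. -37.63100, -127.03281
2. -34.82556, -87.92925
3. -28.35078, 124.69383
4. -89.35111, -177.03431
5. 6.41589, 63.73914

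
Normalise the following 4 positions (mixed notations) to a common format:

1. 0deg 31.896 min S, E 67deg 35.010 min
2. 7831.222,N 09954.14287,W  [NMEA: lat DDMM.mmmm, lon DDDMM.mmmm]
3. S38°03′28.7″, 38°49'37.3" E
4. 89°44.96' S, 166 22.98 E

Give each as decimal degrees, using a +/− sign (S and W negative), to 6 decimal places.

Point 1:
  φ: 31.896′ = 0.531600°; total 0.5316000
  S ⇒ negate
  λ: 67 + 35.01/60 = 67.5835000
  E → positive
Point 2:
  Latitude: degrees = first 2 digits = 78, minutes = 31.222; 78 + 31.222/60 = 78.5203667
  N → positive
  λ: degrees = first 3 digits = 99, minutes = 54.14287; 99 + 54.14287/60 = 99.9023812
  hemisphere W, so the sign is −
Point 3:
  Lat: 38° + 3/60 + 28.7/3600 = 38 + 0.050000 + 0.007972 = 38.0579722
  hemisphere S, so the sign is −
  λ: 38° + 49/60 + 37.3/3600 = 38 + 0.816667 + 0.010361 = 38.8270278
  E → positive
Point 4:
  Latitude: 89 + 44.96/60 = 89.7493333
  hemisphere S, so the sign is −
  Lon: 166 + 22.98/60 = 166.3830000
  E → positive

1. -0.531600, 67.583500
2. 78.520367, -99.902381
3. -38.057972, 38.827028
4. -89.749333, 166.383000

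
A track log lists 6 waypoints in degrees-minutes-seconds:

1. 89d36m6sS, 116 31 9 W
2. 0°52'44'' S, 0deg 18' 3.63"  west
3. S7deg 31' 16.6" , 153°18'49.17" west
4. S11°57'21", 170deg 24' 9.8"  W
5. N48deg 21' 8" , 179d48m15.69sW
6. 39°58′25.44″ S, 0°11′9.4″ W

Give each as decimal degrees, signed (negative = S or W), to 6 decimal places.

Point 1:
  Latitude: 89° + 36/60 + 6/3600 = 89 + 0.600000 + 0.001667 = 89.6016667
  S → negative
  Longitude: 31′ + 9″ = 31.15000′; 116 + 31.15000/60 = 116.5191667
  W → negative
Point 2:
  Latitude: 52′ + 44″ = 52.73333′; 0 + 52.73333/60 = 0.8788889
  hemisphere S, so the sign is −
  Lon: 0° + 18/60 + 3.63/3600 = 0 + 0.300000 + 0.001008 = 0.3010083
  W → negative
Point 3:
  Latitude: 31′ + 16.6″ = 31.27667′; 7 + 31.27667/60 = 7.5212778
  S ⇒ negate
  λ: 153° + 18/60 + 49.17/3600 = 153 + 0.300000 + 0.013658 = 153.3136583
  W ⇒ negate
Point 4:
  φ: 11 + 57/60 + 21/3600 = 11.9558333
  hemisphere S, so the sign is −
  Lon: 170 + 24/60 + 9.8/3600 = 170.4027222
  W ⇒ negate
Point 5:
  Lat: 21′ + 8″ = 21.13333′; 48 + 21.13333/60 = 48.3522222
  N → positive
  Longitude: 179° + 48/60 + 15.69/3600 = 179 + 0.800000 + 0.004358 = 179.8043583
  W ⇒ negate
Point 6:
  φ: 58′ + 25.44″ = 58.42400′; 39 + 58.42400/60 = 39.9737333
  S ⇒ negate
  Lon: 0 + 11/60 + 9.4/3600 = 0.1859444
  W → negative

1. -89.601667, -116.519167
2. -0.878889, -0.301008
3. -7.521278, -153.313658
4. -11.955833, -170.402722
5. 48.352222, -179.804358
6. -39.973733, -0.185944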